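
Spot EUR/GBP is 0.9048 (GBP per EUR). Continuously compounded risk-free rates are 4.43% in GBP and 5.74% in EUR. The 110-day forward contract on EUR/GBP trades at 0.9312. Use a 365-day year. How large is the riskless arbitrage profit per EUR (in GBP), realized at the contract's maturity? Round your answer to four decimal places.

Fair forward: F* = S·e^(carry·T), with carry = (r_GBP − r_EUR) = 0.0443 − 0.0574 = -0.0131
F* = 0.9048 · e^(-0.0131 × 110/365) = 0.9048 · e^-0.003948 = 0.9048 × 0.996060 = 0.9012
Market 0.9312 > fair 0.9012: forward overpriced → cash-and-carry (buy spot, short the forward).
At maturity, profit = |F_mkt − F*| = |0.9312 − 0.9012| = 0.0300 per EUR (in GBP)

0.0300 per EUR (in GBP)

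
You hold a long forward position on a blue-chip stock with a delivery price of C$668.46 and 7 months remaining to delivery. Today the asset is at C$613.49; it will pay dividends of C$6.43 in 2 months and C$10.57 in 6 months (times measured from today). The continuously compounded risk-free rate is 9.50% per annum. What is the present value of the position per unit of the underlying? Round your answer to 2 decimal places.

-C$35.34

PV(remaining dividends) I = 6.43·e^(−0.0950·2/12) + 10.57·e^(−0.0950·6/12) = 16.4087
Current forward F = (S − I)·e^(rT) = (613.49 − 16.4087)·e^(0.0950·7/12) = 597.0813 × 1.056981 = 631.1036
Value (long) = (F − K)·e^(−rT) = (631.1036 − 668.46) × 0.946091 = -35.3426
Value = -C$35.34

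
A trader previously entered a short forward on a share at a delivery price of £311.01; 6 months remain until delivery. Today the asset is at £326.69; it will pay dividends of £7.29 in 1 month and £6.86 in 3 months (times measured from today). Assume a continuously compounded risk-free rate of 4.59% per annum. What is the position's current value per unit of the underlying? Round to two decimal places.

-£8.69

PV(remaining dividends) I = 7.29·e^(−0.0459·1/12) + 6.86·e^(−0.0459·3/12) = 14.0439
Current forward F = (S − I)·e^(rT) = (326.69 − 14.0439)·e^(0.0459·6/12) = 312.6461 × 1.023215 = 319.9042
Value (long) = (F − K)·e^(−rT) = (319.9042 − 311.01) × 0.977311 = 8.6924
Short position value = −(long value) = -£8.69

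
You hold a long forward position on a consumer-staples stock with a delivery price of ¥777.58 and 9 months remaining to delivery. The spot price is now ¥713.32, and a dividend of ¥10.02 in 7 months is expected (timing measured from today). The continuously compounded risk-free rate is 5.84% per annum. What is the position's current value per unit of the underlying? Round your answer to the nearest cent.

PV(remaining dividends) I = 10.02·e^(−0.0584·7/12) = 9.6844
Current forward F = (S − I)·e^(rT) = (713.32 − 9.6844)·e^(0.0584·9/12) = 703.6356 × 1.044773 = 735.1395
Value (long) = (F − K)·e^(−rT) = (735.1395 − 777.58) × 0.957145 = -40.6217
Value = -¥40.62

-¥40.62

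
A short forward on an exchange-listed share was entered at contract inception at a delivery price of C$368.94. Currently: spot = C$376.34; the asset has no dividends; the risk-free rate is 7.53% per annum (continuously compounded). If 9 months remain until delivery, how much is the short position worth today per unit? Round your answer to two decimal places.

Current fair forward for the remaining 9 months: F = S·e^(r·T), r = 0.0753
F = 376.34 · e^(0.0753 × 9/12) = 376.34 × 1.058100 = 398.2054
Value of long forward = (F − K)·e^(−rT) = (398.2054 − 368.94) · e^(−0.0753·9/12)
= 29.2654 × 0.945090 = 27.66
Short position value = −(long value) = -C$27.66

-C$27.66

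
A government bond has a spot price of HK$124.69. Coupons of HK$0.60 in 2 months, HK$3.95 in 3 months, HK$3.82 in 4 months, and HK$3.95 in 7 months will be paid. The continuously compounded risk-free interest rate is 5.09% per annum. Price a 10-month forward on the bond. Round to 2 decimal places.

HK$117.48

PV(coupons) I = 0.60·e^(−0.0509·2/12) + 3.95·e^(−0.0509·3/12) + 3.82·e^(−0.0509·4/12) + 3.95·e^(−0.0509·7/12)
I = 0.5949 + 3.9001 + 3.7557 + 3.8344 = 12.0851
F = (S − I)·e^(rT) = (124.69 − 12.0851) · e^(0.0509·10/12)
= 112.6049 · e^0.042417 = 112.6049 × 1.043329 = HK$117.48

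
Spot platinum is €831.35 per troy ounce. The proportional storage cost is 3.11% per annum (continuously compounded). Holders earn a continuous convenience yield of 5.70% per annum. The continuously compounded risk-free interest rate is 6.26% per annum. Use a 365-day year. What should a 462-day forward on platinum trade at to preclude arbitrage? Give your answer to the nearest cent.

Net carry = r + u − y = 0.0626 + 0.0311 − 0.0570 = 0.0367
F = S·e^((r+u−y)T) = 831.35 · e^(0.0367 × 462/365) = 831.35 · e^0.046453
= 831.35 × 1.047549 = €870.88 per troy ounce

€870.88 per troy ounce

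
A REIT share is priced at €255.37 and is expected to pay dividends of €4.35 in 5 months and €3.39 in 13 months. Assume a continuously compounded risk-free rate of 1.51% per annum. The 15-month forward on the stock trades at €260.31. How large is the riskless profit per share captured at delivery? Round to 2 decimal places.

€7.88 per share

PV(dividends) I = 4.35·e^(−0.0151·5/12) + 3.39·e^(−0.0151·13/12) = 7.6577
Fair forward F* = (S − I)·e^(rT) = (255.37 − 7.6577)·e^0.018875 = 247.7123 × 1.019054 = 252.4322
Market €260.31 > fair 252.4322: forward overpriced → cash-and-carry (borrow at r, buy the stock and collect the dividends, short the forward).
Profit at T = |F_mkt − F*| = |260.31 − 252.4322| = €7.88 per share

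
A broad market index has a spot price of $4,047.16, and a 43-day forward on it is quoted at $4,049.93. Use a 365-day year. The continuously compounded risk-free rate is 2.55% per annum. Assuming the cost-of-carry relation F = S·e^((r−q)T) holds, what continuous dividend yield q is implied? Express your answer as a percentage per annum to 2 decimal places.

1.97%

From F = S·e^((r−q)T): (r − q) = ln(F/S)/T
ln(4049.93/4047.16) = ln(1.000684) = 0.000684
(r − q) = 0.000684 / (43/365) = 0.005806
q = r − ln(F/S)/T = 0.0255 − 0.005806 = 0.019694
q = 1.97%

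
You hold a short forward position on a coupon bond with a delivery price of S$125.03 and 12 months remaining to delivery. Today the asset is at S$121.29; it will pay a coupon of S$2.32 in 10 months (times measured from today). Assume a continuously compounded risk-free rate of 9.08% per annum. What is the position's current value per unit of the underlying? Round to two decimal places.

PV(remaining coupons) I = 2.32·e^(−0.0908·10/12) = 2.1509
Current forward F = (S − I)·e^(rT) = (121.29 − 2.1509)·e^(0.0908·12/12) = 119.1391 × 1.095050 = 130.4633
Value (long) = (F − K)·e^(−rT) = (130.4633 − 125.03) × 0.913200 = 4.9617
Short position value = −(long value) = -S$4.96

-S$4.96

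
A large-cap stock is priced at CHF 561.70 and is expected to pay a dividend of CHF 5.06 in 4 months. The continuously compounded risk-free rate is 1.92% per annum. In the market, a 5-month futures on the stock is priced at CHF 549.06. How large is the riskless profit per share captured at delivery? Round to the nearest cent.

CHF 12.08 per share

PV(dividends) I = 5.06·e^(−0.0192·4/12) = 5.0277
Fair futures F* = (S − I)·e^(rT) = (561.70 − 5.0277)·e^0.008000 = 556.6723 × 1.008032 = 561.1435
Market CHF 549.06 < fair 561.1435: forward underpriced → reverse cash-and-carry (short the stock, invest proceeds at r, pay the dividends, go long the forward).
Profit at T = |F_mkt − F*| = |549.06 − 561.1435| = CHF 12.08 per share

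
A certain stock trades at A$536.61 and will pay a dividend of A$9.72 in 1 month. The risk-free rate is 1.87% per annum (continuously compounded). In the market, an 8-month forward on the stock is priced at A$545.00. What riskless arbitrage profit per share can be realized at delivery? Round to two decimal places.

PV(dividends) I = 9.72·e^(−0.0187·1/12) = 9.7049
Fair forward F* = (S − I)·e^(rT) = (536.61 − 9.7049)·e^0.012467 = 526.9051 × 1.012545 = 533.5151
Market A$545.00 > fair 533.5151: forward overpriced → cash-and-carry (borrow at r, buy the stock and collect the dividends, short the forward).
Profit at T = |F_mkt − F*| = |545.00 − 533.5151| = A$11.48 per share

A$11.48 per share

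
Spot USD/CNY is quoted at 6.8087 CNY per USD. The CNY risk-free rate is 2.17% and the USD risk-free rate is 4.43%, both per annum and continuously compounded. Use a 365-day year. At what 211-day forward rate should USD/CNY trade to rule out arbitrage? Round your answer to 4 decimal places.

F = S·e^((r_CNY − r_USD)T) = 6.8087 · e^((0.0217 − 0.0443) × 211/365)
= 6.8087 · e^-0.013065 = 6.8087 × 0.987020
F = 6.7203 CNY per USD

6.7203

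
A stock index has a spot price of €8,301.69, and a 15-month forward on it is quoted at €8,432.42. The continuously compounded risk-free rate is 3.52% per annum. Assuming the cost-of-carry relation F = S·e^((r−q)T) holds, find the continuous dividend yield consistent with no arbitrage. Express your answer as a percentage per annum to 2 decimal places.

2.27%

From F = S·e^((r−q)T): (r − q) = ln(F/S)/T
ln(8432.42/8301.69) = ln(1.015747) = 0.015624
(r − q) = 0.015624 / (15/12) = 0.012499
q = r − ln(F/S)/T = 0.0352 − 0.012499 = 0.022701
q = 2.27%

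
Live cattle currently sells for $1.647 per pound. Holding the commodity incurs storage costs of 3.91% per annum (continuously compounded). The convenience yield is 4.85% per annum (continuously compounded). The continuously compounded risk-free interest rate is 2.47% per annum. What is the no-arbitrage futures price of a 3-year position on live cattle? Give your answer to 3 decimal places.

Net carry = r + u − y = 0.0247 + 0.0391 − 0.0485 = 0.0153
F = S·e^((r+u−y)T) = 1.647 · e^(0.0153 × 3) = 1.647 · e^0.045900
= 1.647 × 1.046970 = $1.724 per pound

$1.724 per pound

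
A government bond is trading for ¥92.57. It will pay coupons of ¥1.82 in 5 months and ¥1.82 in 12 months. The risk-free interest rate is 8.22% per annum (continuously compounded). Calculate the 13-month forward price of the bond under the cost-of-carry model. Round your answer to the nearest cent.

¥97.44

PV(coupons) I = 1.82·e^(−0.0822·5/12) + 1.82·e^(−0.0822·12/12)
I = 1.7587 + 1.6764 = 3.4351
F = (S − I)·e^(rT) = (92.57 − 3.4351) · e^(0.0822·13/12)
= 89.1349 · e^0.089050 = 89.1349 × 1.093135 = ¥97.44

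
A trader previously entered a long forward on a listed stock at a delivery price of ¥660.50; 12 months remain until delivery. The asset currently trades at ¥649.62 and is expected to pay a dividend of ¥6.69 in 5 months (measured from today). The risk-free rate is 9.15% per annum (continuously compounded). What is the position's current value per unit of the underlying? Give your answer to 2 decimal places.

¥40.43

PV(remaining dividends) I = 6.69·e^(−0.0915·5/12) = 6.4397
Current forward F = (S − I)·e^(rT) = (649.62 − 6.4397)·e^(0.0915·12/12) = 643.1803 × 1.095817 = 704.8079
Value (long) = (F − K)·e^(−rT) = (704.8079 − 660.50) × 0.912561 = 40.4337
Value = ¥40.43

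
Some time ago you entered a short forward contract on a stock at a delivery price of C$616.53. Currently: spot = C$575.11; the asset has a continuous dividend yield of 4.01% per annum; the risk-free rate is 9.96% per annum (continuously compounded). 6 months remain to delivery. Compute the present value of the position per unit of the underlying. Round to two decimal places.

C$22.88

Current fair forward for the remaining 6 months: F = S·e^((r − q)·T), (r − q) = 0.0996 − 0.0401 = 0.0595
F = 575.11 · e^(0.0595 × 6/12) = 575.11 × 1.030197 = 592.4766
Value of long forward = (F − K)·e^(−rT) = (592.4766 − 616.53) · e^(−0.0996·6/12)
= -24.0534 × 0.951420 = -22.88
Short position value = −(long value) = C$22.88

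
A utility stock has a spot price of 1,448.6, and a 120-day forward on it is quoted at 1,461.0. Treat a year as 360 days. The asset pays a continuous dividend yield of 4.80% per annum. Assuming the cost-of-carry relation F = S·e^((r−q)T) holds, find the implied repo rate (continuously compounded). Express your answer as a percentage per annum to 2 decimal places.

7.36%

From F = S·e^((r−q)T): (r − q) = ln(F/S)/T
ln(1461.0/1448.6) = ln(1.008560) = 0.008524
(r − q) = 0.008524 / (120/360) = 0.025572
r = ln(F/S)/T + q = 0.025572 + 0.0480 = 0.073572
r = 7.36%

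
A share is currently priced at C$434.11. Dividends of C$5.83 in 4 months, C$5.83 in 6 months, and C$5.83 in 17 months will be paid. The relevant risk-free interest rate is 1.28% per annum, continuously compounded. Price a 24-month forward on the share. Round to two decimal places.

C$427.59

PV(dividends) I = 5.83·e^(−0.0128·4/12) + 5.83·e^(−0.0128·6/12) + 5.83·e^(−0.0128·17/12)
I = 5.8052 + 5.7928 + 5.7252 = 17.3232
F = (S − I)·e^(rT) = (434.11 − 17.3232) · e^(0.0128·24/12)
= 416.7868 · e^0.025600 = 416.7868 × 1.025930 = C$427.59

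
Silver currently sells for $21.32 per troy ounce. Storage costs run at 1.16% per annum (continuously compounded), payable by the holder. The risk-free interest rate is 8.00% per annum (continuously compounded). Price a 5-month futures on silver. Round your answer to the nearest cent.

$22.15 per troy ounce

Net carry = r + u − y = 0.0800 + 0.0116 − 0.0000 = 0.0916
F = S·e^((r+u−y)T) = 21.32 · e^(0.0916 × 5/12) = 21.32 · e^0.038167
= 21.32 × 1.038905 = $22.15 per troy ounce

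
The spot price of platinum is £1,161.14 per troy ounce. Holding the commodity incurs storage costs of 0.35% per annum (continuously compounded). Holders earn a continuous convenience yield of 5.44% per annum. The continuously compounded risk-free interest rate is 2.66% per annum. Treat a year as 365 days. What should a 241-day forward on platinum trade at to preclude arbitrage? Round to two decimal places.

£1,142.66 per troy ounce

Net carry = r + u − y = 0.0266 + 0.0035 − 0.0544 = -0.0243
F = S·e^((r+u−y)T) = 1161.14 · e^(-0.0243 × 241/365) = 1161.14 · e^-0.01604466
= 1161.14 × 0.98408337 = £1,142.66 per troy ounce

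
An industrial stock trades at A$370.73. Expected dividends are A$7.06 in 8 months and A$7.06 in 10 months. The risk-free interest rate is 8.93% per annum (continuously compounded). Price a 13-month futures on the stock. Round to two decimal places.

PV(dividends) I = 7.06·e^(−0.0893·8/12) + 7.06·e^(−0.0893·10/12)
I = 6.6520 + 6.5537 = 13.2057
F = (S − I)·e^(rT) = (370.73 − 13.2057) · e^(0.0893·13/12)
= 357.5243 · e^0.096742 = 357.5243 × 1.101576 = A$393.84

A$393.84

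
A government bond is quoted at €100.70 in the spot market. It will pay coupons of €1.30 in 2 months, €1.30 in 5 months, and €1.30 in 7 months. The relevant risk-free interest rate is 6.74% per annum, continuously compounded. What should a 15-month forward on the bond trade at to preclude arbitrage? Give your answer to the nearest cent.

PV(coupons) I = 1.30·e^(−0.0674·2/12) + 1.30·e^(−0.0674·5/12) + 1.30·e^(−0.0674·7/12)
I = 1.2855 + 1.2640 + 1.2499 = 3.7994
F = (S − I)·e^(rT) = (100.70 − 3.7994) · e^(0.0674·15/12)
= 96.9006 · e^0.084250 = 96.9006 × 1.087901 = €105.42

€105.42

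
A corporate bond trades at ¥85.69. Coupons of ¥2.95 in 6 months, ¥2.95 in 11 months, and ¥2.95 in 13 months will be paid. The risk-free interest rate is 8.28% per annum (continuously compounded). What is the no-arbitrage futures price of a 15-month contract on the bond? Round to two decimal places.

PV(coupons) I = 2.95·e^(−0.0828·6/12) + 2.95·e^(−0.0828·11/12) + 2.95·e^(−0.0828·13/12)
I = 2.8304 + 2.7344 + 2.6969 = 8.2617
F = (S − I)·e^(rT) = (85.69 − 8.2617) · e^(0.0828·15/12)
= 77.4283 · e^0.103500 = 77.4283 × 1.109046 = ¥85.87

¥85.87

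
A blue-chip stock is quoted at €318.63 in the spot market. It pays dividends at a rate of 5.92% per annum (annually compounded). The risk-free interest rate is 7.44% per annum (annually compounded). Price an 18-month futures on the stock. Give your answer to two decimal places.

€325.51

F = S · (1+r)^T / (1+q)^T
= 318.63 × 1.113651 / 1.090102 = 318.63 × 1.021603
F = €325.51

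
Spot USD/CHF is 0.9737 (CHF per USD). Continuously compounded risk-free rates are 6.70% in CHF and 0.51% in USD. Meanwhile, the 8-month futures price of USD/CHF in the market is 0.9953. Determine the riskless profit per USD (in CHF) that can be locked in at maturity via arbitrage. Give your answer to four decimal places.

0.0194 per USD (in CHF)

Fair futures: F* = S·e^(carry·T), with carry = (r_CHF − r_USD) = 0.0670 − 0.0051 = 0.0619
F* = 0.9737 · e^(0.0619 × 8/12) = 0.9737 · e^0.041267 = 0.9737 × 1.042130 = 1.0147
Market 0.9953 < fair 1.0147: forward underpriced → reverse cash-and-carry (short spot, go long the forward).
At maturity, profit = |F_mkt − F*| = |0.9953 − 1.0147| = 0.0194 per USD (in CHF)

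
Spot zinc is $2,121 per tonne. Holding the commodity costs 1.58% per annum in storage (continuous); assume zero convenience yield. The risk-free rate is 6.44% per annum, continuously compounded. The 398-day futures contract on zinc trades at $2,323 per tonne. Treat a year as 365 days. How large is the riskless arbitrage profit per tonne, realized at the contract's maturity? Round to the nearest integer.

Fair futures: F* = S·e^(carry·T), with carry = (r + u) = 0.0644 + 0.0158 = 0.0802
F* = 2121 · e^(0.0802 × 398/365) = 2121 · e^0.087451 = 2121 × 1.091389 = $2314.8361
Market $2323 > fair $2314.8361: forward overpriced → cash-and-carry (buy spot, short the forward).
At maturity, profit = |F_mkt − F*| = |2323 − 2314.8361| = $8 per tonne

$8 per tonne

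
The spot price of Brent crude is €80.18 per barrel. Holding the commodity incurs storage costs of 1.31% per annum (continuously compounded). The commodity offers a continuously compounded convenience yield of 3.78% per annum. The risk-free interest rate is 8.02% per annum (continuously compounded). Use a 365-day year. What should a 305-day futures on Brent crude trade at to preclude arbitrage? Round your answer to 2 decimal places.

€83.99 per barrel

Net carry = r + u − y = 0.0802 + 0.0131 − 0.0378 = 0.0555
F = S·e^((r+u−y)T) = 80.18 · e^(0.0555 × 305/365) = 80.18 · e^0.046377
= 80.18 × 1.047469 = €83.99 per barrel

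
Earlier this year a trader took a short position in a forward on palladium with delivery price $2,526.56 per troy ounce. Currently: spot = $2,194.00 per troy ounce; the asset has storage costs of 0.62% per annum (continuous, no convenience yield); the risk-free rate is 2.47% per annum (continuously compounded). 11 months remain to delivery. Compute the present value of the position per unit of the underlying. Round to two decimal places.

$263.49 per troy ounce

Current fair forward for the remaining 11 months: F = S·e^((r + u)·T), (r + u) = 0.0247 + 0.0062 = 0.0309
F = 2194.00 · e^(0.0309 × 11/12) = 2194.00 × 1.02872997 = 2257.0336
Value of long forward = (F − K)·e^(−rT) = (2257.0336 − 2526.56) · e^(−0.0247·11/12)
= -269.5264 × 0.97761273 = -263.49
Short position value = −(long value) = $263.49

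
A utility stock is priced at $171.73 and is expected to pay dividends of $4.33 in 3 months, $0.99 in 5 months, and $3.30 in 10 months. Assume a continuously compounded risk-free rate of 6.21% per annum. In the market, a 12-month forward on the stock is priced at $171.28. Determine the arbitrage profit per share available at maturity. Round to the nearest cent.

PV(dividends) I = 4.33·e^(−0.0621·3/12) + 0.99·e^(−0.0621·5/12) + 3.30·e^(−0.0621·10/12) = 8.3616
Fair forward F* = (S − I)·e^(rT) = (171.73 − 8.3616)·e^0.062100 = 163.3684 × 1.064069 = 173.8353
Market $171.28 < fair 173.8353: forward underpriced → reverse cash-and-carry (short the stock, invest proceeds at r, pay the dividends, go long the forward).
Profit at T = |F_mkt − F*| = |171.28 − 173.8353| = $2.56 per share

$2.56 per share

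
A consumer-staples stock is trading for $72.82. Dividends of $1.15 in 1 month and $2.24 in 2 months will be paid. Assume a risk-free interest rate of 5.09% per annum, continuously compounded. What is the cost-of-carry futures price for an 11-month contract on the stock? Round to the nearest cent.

$72.77

PV(dividends) I = 1.15·e^(−0.0509·1/12) + 2.24·e^(−0.0509·2/12)
I = 1.1451 + 2.2211 = 3.3662
F = (S − I)·e^(rT) = (72.82 − 3.3662) · e^(0.0509·11/12)
= 69.4538 · e^0.046658 = 69.4538 × 1.047764 = $72.77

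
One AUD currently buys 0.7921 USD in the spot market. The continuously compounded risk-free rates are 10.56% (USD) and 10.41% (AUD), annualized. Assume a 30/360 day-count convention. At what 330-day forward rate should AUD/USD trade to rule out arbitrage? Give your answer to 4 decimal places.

F = S·e^((r_USD − r_AUD)T) = 0.7921 · e^((0.1056 − 0.1041) × 330/360)
= 0.7921 · e^0.001375 = 0.7921 × 1.001376
F = 0.7932 USD per AUD

0.7932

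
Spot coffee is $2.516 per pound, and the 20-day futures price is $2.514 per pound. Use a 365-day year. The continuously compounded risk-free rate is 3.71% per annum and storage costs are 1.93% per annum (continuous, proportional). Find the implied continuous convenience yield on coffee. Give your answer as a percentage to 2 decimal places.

7.09%

F = S·e^((r+u−y)T) ⇒ (r+u−y) = ln(F/S)/T
ln(2.514/2.516) = -0.000795; /T ⇒ -0.014509
y = r + u − ln(F/S)/T = 0.0371 + 0.0193 + 0.014509 = 0.070909
y = 7.09%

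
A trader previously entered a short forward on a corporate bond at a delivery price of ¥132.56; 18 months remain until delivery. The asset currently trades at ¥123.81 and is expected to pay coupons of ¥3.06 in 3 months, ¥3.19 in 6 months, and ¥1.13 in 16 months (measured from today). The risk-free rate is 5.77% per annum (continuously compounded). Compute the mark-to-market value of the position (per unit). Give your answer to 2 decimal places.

PV(remaining coupons) I = 3.06·e^(−0.0577·3/12) + 3.19·e^(−0.0577·6/12) + 1.13·e^(−0.0577·16/12) = 7.1618
Current forward F = (S − I)·e^(rT) = (123.81 − 7.1618)·e^(0.0577·18/12) = 116.6482 × 1.090406 = 127.1939
Value (long) = (F − K)·e^(−rT) = (127.1939 − 132.56) × 0.917090 = -4.9212
Short position value = −(long value) = ¥4.92

¥4.92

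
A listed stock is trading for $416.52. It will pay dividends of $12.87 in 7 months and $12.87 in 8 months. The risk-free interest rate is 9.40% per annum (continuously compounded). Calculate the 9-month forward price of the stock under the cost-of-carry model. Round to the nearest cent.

$420.90

PV(dividends) I = 12.87·e^(−0.0940·7/12) + 12.87·e^(−0.0940·8/12)
I = 12.1833 + 12.0882 = 24.2715
F = (S − I)·e^(rT) = (416.52 − 24.2715) · e^(0.0940·9/12)
= 392.2485 · e^0.070500 = 392.2485 × 1.073045 = $420.90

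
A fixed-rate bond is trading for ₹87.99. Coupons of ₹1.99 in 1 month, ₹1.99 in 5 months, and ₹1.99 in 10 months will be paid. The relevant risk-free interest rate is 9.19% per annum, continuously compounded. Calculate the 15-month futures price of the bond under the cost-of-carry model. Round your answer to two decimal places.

₹92.27

PV(coupons) I = 1.99·e^(−0.0919·1/12) + 1.99·e^(−0.0919·5/12) + 1.99·e^(−0.0919·10/12)
I = 1.9748 + 1.9152 + 1.8433 = 5.7333
F = (S − I)·e^(rT) = (87.99 − 5.7333) · e^(0.0919·15/12)
= 82.2567 · e^0.114875 = 82.2567 × 1.121733 = ₹92.27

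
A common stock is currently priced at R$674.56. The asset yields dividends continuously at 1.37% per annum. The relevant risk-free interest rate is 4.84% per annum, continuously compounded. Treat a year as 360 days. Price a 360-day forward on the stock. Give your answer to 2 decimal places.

R$698.38

F = S·e^((r − q)T) = 674.56 · e^((0.0484 − 0.0137) × 360/360)
= 674.56 · e^0.034700 = 674.56 × 1.035309
F = R$698.38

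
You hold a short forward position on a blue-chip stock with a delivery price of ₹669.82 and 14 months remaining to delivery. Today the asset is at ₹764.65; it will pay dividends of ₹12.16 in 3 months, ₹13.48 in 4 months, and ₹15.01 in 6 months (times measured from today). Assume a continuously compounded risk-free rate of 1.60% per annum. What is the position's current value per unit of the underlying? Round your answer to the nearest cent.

PV(remaining dividends) I = 12.16·e^(−0.0160·3/12) + 13.48·e^(−0.0160·4/12) + 15.01·e^(−0.0160·6/12) = 40.4102
Current forward F = (S − I)·e^(rT) = (764.65 − 40.4102)·e^(0.0160·14/12) = 724.2398 × 1.018842 = 737.8859
Value (long) = (F − K)·e^(−rT) = (737.8859 − 669.82) × 0.981506 = 66.8071
Short position value = −(long value) = -₹66.81

-₹66.81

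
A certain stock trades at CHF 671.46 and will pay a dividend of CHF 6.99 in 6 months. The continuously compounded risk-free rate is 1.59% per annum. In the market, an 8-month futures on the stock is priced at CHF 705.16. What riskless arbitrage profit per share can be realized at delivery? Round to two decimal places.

CHF 33.55 per share

PV(dividends) I = 6.99·e^(−0.0159·6/12) = 6.9346
Fair futures F* = (S − I)·e^(rT) = (671.46 − 6.9346)·e^0.010600 = 664.5254 × 1.010656 = 671.6066
Market CHF 705.16 > fair 671.6066: forward overpriced → cash-and-carry (borrow at r, buy the stock and collect the dividends, short the forward).
Profit at T = |F_mkt − F*| = |705.16 − 671.6066| = CHF 33.55 per share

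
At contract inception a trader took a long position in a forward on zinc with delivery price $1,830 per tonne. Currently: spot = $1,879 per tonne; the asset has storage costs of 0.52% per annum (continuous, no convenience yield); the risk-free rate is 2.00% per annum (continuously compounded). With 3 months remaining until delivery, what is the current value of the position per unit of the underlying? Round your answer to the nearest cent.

$60.57 per tonne

Current fair forward for the remaining 3 months: F = S·e^((r + u)·T), (r + u) = 0.0200 + 0.0052 = 0.0252
F = 1879 · e^(0.0252 × 3/12) = 1879 × 1.00631989 = 1890.8751
Value of long forward = (F − K)·e^(−rT) = (1890.8751 − 1830) · e^(−0.0200·3/12)
= 60.8751 × 0.99501248 = 60.57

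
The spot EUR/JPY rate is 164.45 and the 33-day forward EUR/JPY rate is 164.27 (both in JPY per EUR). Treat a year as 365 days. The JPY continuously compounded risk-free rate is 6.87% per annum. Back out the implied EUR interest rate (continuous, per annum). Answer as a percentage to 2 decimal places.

8.08%

F = S·e^((r_JPY − r_EUR)T) ⇒ r_EUR = r_JPY − ln(F/S)/T
ln(164.27/164.45) = -0.001095; /(33/365) = -0.012111
r_EUR = 0.0687 + 0.012111 = 0.080811
r_EUR = 8.08%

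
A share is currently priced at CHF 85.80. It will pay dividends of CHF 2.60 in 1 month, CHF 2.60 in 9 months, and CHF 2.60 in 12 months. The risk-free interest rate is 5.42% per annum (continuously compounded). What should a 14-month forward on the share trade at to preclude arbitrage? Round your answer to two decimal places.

PV(dividends) I = 2.60·e^(−0.0542·1/12) + 2.60·e^(−0.0542·9/12) + 2.60·e^(−0.0542·12/12)
I = 2.5883 + 2.4964 + 2.4628 = 7.5475
F = (S − I)·e^(rT) = (85.80 − 7.5475) · e^(0.0542·14/12)
= 78.2525 · e^0.063233 = 78.2525 × 1.065275 = CHF 83.36

CHF 83.36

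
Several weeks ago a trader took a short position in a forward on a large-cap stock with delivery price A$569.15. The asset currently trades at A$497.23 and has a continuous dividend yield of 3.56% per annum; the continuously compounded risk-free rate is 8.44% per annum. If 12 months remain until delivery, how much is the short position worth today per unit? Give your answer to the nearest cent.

Current fair forward for the remaining 12 months: F = S·e^((r − q)·T), (r − q) = 0.0844 − 0.0356 = 0.0488
F = 497.23 · e^(0.0488 × 12/12) = 497.23 × 1.050010 = 522.0965
Value of long forward = (F − K)·e^(−rT) = (522.0965 − 569.15) · e^(−0.0844·12/12)
= -47.0535 × 0.919064 = -43.25
Short position value = −(long value) = A$43.25

A$43.25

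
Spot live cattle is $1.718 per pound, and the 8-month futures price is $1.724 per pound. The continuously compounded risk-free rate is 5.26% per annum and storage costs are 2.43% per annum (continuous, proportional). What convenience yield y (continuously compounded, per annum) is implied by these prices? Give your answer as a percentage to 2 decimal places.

F = S·e^((r+u−y)T) ⇒ (r+u−y) = ln(F/S)/T
ln(1.724/1.718) = 0.003486; /T ⇒ 0.005229
y = r + u − ln(F/S)/T = 0.0526 + 0.0243 − 0.005229 = 0.071671
y = 7.17%

7.17%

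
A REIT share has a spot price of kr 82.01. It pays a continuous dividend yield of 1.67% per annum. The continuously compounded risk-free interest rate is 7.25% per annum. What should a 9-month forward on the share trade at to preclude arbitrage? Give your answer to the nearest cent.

F = S·e^((r − q)T) = 82.01 · e^((0.0725 − 0.0167) × 9/12)
= 82.01 · e^0.041850 = 82.01 × 1.042738
F = kr 85.51

kr 85.51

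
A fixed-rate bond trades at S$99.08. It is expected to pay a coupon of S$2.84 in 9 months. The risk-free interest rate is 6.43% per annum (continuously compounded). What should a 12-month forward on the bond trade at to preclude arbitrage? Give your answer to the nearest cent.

PV(coupons) I = 2.84·e^(−0.0643·9/12)
I = 2.7063
F = (S − I)·e^(rT) = (99.08 − 2.7063) · e^(0.0643·12/12)
= 96.3737 · e^0.064300 = 96.3737 × 1.066412 = S$102.77

S$102.77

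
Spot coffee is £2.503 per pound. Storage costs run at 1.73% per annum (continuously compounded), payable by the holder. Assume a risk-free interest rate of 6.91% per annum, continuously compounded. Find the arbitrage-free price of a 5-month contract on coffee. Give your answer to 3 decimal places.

Net carry = r + u − y = 0.0691 + 0.0173 − 0.0000 = 0.0864
F = S·e^((r+u−y)T) = 2.503 · e^(0.0864 × 5/12) = 2.503 · e^0.036000
= 2.503 × 1.036656 = £2.595 per pound

£2.595 per pound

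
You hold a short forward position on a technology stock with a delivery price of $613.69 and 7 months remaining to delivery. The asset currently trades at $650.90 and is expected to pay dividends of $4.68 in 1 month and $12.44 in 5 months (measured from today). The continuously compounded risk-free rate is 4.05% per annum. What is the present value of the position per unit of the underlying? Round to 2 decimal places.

-$34.64

PV(remaining dividends) I = 4.68·e^(−0.0405·1/12) + 12.44·e^(−0.0405·5/12) = 16.8961
Current forward F = (S − I)·e^(rT) = (650.90 − 16.8961)·e^(0.0405·7/12) = 634.0039 × 1.023906 = 649.1604
Value (long) = (F − K)·e^(−rT) = (649.1604 − 613.69) × 0.976652 = 34.6422
Short position value = −(long value) = -$34.64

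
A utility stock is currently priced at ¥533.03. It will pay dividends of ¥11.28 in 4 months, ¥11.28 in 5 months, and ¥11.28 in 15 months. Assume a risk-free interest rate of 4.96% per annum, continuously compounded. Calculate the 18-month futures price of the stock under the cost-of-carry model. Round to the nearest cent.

PV(dividends) I = 11.28·e^(−0.0496·4/12) + 11.28·e^(−0.0496·5/12) + 11.28·e^(−0.0496·15/12)
I = 11.0950 + 11.0493 + 10.6019 = 32.7462
F = (S − I)·e^(rT) = (533.03 − 32.7462) · e^(0.0496·18/12)
= 500.2838 · e^0.074400 = 500.2838 × 1.077238 = ¥538.92

¥538.92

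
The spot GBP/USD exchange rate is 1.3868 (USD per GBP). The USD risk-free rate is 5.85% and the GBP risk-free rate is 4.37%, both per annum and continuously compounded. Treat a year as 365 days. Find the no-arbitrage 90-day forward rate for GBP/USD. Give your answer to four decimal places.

1.3919

F = S·e^((r_USD − r_GBP)T) = 1.3868 · e^((0.0585 − 0.0437) × 90/365)
= 1.3868 · e^0.003649 = 1.3868 × 1.003656
F = 1.3919 USD per GBP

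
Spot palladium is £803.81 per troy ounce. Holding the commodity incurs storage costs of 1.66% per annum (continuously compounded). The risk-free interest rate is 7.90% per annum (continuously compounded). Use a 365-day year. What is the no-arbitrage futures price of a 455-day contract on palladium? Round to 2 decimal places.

Net carry = r + u − y = 0.0790 + 0.0166 − 0.0000 = 0.0956
F = S·e^((r+u−y)T) = 803.81 · e^(0.0956 × 455/365) = 803.81 · e^0.119173
= 803.81 × 1.126565 = £905.54 per troy ounce

£905.54 per troy ounce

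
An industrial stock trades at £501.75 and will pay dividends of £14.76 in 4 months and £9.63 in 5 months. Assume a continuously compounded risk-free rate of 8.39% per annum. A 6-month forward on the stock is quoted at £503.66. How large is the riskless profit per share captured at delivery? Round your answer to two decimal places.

PV(dividends) I = 14.76·e^(−0.0839·4/12) + 9.63·e^(−0.0839·5/12) = 23.6521
Fair forward F* = (S − I)·e^(rT) = (501.75 − 23.6521)·e^0.041950 = 478.0979 × 1.042842 = 498.5806
Market £503.66 > fair 498.5806: forward overpriced → cash-and-carry (borrow at r, buy the stock and collect the dividends, short the forward).
Profit at T = |F_mkt − F*| = |503.66 − 498.5806| = £5.08 per share

£5.08 per share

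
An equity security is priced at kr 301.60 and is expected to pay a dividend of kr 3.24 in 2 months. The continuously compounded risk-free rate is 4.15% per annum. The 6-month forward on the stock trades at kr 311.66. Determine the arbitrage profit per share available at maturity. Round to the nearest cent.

PV(dividends) I = 3.24·e^(−0.0415·2/12) = 3.2177
Fair forward F* = (S − I)·e^(rT) = (301.60 − 3.2177)·e^0.020750 = 298.3823 × 1.020967 = 304.6385
Market kr 311.66 > fair 304.6385: forward overpriced → cash-and-carry (borrow at r, buy the stock and collect the dividends, short the forward).
Profit at T = |F_mkt − F*| = |311.66 − 304.6385| = kr 7.02 per share

kr 7.02 per share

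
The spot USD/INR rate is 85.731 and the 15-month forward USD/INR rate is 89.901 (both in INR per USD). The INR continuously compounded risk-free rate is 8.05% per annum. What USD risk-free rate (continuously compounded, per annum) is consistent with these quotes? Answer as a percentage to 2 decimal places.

F = S·e^((r_INR − r_USD)T) ⇒ r_USD = r_INR − ln(F/S)/T
ln(89.901/85.731) = 0.047495; /(15/12) = 0.037996
r_USD = 0.0805 − 0.037996 = 0.042504
r_USD = 4.25%

4.25%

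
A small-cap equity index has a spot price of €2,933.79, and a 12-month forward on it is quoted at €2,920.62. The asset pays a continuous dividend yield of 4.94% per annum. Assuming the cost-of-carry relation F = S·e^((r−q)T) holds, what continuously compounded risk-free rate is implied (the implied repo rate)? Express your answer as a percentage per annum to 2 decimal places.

4.49%

From F = S·e^((r−q)T): (r − q) = ln(F/S)/T
ln(2920.62/2933.79) = ln(0.995511) = -0.004499
(r − q) = -0.004499 / (12/12) = -0.004499
r = ln(F/S)/T + q = -0.004499 + 0.0494 = 0.044901
r = 4.49%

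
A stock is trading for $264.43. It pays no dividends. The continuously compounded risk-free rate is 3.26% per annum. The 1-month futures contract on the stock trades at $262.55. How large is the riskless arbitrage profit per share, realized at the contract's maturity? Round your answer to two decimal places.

Fair futures: F* = S·e^(carry·T), with carry = r = 0.0326
F* = 264.43 · e^(0.0326 × 1/12) = 264.43 · e^0.002717 = 264.43 × 1.002721 = $265.1495
Market $262.55 < fair $265.1495: forward underpriced → reverse cash-and-carry (short spot, go long the forward).
At maturity, profit = |F_mkt − F*| = |262.55 − 265.1495| = $2.60 per share

$2.60 per share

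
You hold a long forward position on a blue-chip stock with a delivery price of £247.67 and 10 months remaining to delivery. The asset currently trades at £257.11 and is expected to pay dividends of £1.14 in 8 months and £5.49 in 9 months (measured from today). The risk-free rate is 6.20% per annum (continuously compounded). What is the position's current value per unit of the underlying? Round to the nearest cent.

£15.58

PV(remaining dividends) I = 1.14·e^(−0.0620·8/12) + 5.49·e^(−0.0620·9/12) = 6.3344
Current forward F = (S − I)·e^(rT) = (257.11 − 6.3344)·e^(0.0620·10/12) = 250.7756 × 1.053025 = 264.0730
Value (long) = (F − K)·e^(−rT) = (264.0730 − 247.67) × 0.949645 = 15.5770
Value = £15.58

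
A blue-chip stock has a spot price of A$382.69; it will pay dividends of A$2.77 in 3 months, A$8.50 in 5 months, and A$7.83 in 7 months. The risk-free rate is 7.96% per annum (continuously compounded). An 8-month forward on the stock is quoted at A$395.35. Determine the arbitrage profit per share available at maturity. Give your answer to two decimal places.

PV(dividends) I = 2.77·e^(−0.0796·3/12) + 8.50·e^(−0.0796·5/12) + 7.83·e^(−0.0796·7/12) = 18.4129
Fair forward F* = (S − I)·e^(rT) = (382.69 − 18.4129)·e^0.053067 = 364.2771 × 1.054500 = 384.1302
Market A$395.35 > fair 384.1302: forward overpriced → cash-and-carry (borrow at r, buy the stock and collect the dividends, short the forward).
Profit at T = |F_mkt − F*| = |395.35 − 384.1302| = A$11.22 per share

A$11.22 per share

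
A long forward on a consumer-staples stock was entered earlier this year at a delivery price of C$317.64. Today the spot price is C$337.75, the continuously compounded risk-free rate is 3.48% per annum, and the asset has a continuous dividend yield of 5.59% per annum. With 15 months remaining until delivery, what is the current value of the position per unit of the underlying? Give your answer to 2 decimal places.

Current fair forward for the remaining 15 months: F = S·e^((r − q)·T), (r − q) = 0.0348 − 0.0559 = -0.0211
F = 337.75 · e^(-0.0211 × 15/12) = 337.75 × 0.973970 = 328.9584
Value of long forward = (F − K)·e^(−rT) = (328.9584 − 317.64) · e^(−0.0348·15/12)
= 11.3184 × 0.957433 = 10.84

C$10.84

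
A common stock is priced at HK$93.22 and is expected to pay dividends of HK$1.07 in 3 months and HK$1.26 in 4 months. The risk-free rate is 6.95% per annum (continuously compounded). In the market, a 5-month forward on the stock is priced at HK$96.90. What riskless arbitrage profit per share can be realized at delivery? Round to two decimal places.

PV(dividends) I = 1.07·e^(−0.0695·3/12) + 1.26·e^(−0.0695·4/12) = 2.2827
Fair forward F* = (S − I)·e^(rT) = (93.22 − 2.2827)·e^0.028958 = 90.9373 × 1.029381 = 93.6091
Market HK$96.90 > fair 93.6091: forward overpriced → cash-and-carry (borrow at r, buy the stock and collect the dividends, short the forward).
Profit at T = |F_mkt − F*| = |96.90 − 93.6091| = HK$3.29 per share

HK$3.29 per share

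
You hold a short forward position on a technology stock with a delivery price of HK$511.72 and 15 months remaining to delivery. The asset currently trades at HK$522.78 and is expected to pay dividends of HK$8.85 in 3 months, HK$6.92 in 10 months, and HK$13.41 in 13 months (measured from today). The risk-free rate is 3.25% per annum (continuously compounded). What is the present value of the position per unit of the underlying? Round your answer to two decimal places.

-HK$2.97

PV(remaining dividends) I = 8.85·e^(−0.0325·3/12) + 6.92·e^(−0.0325·10/12) + 13.41·e^(−0.0325·13/12) = 28.4596
Current forward F = (S − I)·e^(rT) = (522.78 − 28.4596)·e^(0.0325·15/12) = 494.3204 × 1.041461 = 514.8154
Value (long) = (F − K)·e^(−rT) = (514.8154 − 511.72) × 0.960189 = 2.9722
Short position value = −(long value) = -HK$2.97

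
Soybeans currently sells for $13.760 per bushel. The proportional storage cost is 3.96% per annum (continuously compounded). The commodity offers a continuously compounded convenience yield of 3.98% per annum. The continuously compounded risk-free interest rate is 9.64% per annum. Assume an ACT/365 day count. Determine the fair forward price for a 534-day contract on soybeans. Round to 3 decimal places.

Net carry = r + u − y = 0.0964 + 0.0396 − 0.0398 = 0.0962
F = S·e^((r+u−y)T) = 13.760 · e^(0.0962 × 534/365) = 13.760 · e^0.140742
= 13.760 × 1.151128 = $15.840 per bushel

$15.840 per bushel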